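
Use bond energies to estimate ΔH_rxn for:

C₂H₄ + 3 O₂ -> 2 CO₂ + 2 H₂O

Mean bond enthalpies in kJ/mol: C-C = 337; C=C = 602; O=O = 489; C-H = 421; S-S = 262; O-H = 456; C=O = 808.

ΔH ≈ −1303 kJ

Bonds broken (reactants):
  C-H: 4 × 421 = 1684
  C=C: 1 × 602 = 602
  O=O: 3 × 489 = 1467
  Σ(broken) = 3753 kJ
Bonds formed (products):
  C=O: 4 × 808 = 3232
  O-H: 4 × 456 = 1824
  Σ(formed) = 5056 kJ
ΔH = Σ(broken) − Σ(formed) = 3753 − 5056 = −1303 kJ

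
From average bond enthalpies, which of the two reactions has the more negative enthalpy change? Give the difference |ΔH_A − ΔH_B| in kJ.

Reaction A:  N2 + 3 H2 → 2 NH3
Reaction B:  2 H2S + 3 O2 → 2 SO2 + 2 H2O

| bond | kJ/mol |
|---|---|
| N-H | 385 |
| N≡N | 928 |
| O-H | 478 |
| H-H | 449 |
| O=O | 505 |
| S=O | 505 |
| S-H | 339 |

Reaction A:
  Bonds broken (reactants):
    H-H: 3 × 449 = 1347
    N≡N: 1 × 928 = 928
    Σ(broken) = 2275 kJ
  Bonds formed (products):
    N-H: 6 × 385 = 2310
    Σ(formed) = 2310 kJ
  ΔH_A = 2275 − 2310 = −35 kJ
Reaction B:
  Bonds broken (reactants):
    O=O: 3 × 505 = 1515
    S-H: 4 × 339 = 1356
    Σ(broken) = 2871 kJ
  Bonds formed (products):
    O-H: 4 × 478 = 1912
    S=O: 4 × 505 = 2020
    Σ(formed) = 3932 kJ
  ΔH_B = 2871 − 3932 = −1061 kJ
ΔH_A − ΔH_B = +1026 kJ, so reaction B has the more negative ΔH; |ΔH_A − ΔH_B| = 1026 kJ.

Reaction B, by 1026 kJ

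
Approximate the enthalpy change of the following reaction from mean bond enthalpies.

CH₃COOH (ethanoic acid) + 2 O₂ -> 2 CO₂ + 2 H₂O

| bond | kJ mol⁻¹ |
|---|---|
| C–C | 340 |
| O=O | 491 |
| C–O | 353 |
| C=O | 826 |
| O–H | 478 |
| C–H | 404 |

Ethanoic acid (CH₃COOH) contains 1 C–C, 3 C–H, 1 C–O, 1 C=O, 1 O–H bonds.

Bonds broken (reactants):
  C–C: 1 × 340 = 340
  C–H: 3 × 404 = 1212
  C–O: 1 × 353 = 353
  C=O: 1 × 826 = 826
  O–H: 1 × 478 = 478
  O=O: 2 × 491 = 982
  Σ(broken) = 4191 kJ
Bonds formed (products):
  C=O: 4 × 826 = 3304
  O–H: 4 × 478 = 1912
  Σ(formed) = 5216 kJ
ΔH = Σ(broken) − Σ(formed) = 4191 − 5216 = −1025 kJ

ΔH ≈ −1025 kJ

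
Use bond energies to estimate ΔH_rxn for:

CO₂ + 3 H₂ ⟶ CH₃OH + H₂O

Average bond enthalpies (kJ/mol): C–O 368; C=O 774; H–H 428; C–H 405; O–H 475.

ΔH ≈ −176 kJ

Bonds broken (reactants):
  C=O: 2 × 774 = 1548
  H–H: 3 × 428 = 1284
  Σ(broken) = 2832 kJ
Bonds formed (products):
  C–H: 3 × 405 = 1215
  C–O: 1 × 368 = 368
  O–H: 3 × 475 = 1425
  Σ(formed) = 3008 kJ
ΔH = Σ(broken) − Σ(formed) = 2832 − 3008 = −176 kJ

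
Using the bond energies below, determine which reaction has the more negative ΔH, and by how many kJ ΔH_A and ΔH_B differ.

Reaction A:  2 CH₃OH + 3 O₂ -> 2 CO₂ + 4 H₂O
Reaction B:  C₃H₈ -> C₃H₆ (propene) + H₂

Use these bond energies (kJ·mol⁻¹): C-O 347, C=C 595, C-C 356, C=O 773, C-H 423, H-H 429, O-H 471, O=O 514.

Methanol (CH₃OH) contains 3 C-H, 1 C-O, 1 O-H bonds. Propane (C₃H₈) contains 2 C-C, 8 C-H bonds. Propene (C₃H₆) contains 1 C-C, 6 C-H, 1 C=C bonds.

Reaction A, by 1322 kJ

Reaction A:
  Bonds broken (reactants):
    C-H: 6 × 423 = 2538
    C-O: 2 × 347 = 694
    O-H: 2 × 471 = 942
    O=O: 3 × 514 = 1542
    Σ(broken) = 5716 kJ
  Bonds formed (products):
    C=O: 4 × 773 = 3092
    O-H: 8 × 471 = 3768
    Σ(formed) = 6860 kJ
  ΔH_A = 5716 − 6860 = −1144 kJ
Reaction B:
  Bonds broken (reactants):
    C-C: 2 × 356 = 712
    C-H: 8 × 423 = 3384
    Σ(broken) = 4096 kJ
  Bonds formed (products):
    C-C: 1 × 356 = 356
    C-H: 6 × 423 = 2538
    C=C: 1 × 595 = 595
    H-H: 1 × 429 = 429
    Σ(formed) = 3918 kJ
  ΔH_B = 4096 − 3918 = +178 kJ
ΔH_A − ΔH_B = −1322 kJ, so reaction A has the more negative ΔH; |ΔH_A − ΔH_B| = 1322 kJ.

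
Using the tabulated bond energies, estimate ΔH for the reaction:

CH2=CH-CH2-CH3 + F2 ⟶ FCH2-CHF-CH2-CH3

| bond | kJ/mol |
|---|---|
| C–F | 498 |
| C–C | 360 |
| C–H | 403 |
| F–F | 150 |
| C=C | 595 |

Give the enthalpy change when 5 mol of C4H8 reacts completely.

Bonds broken (reactants):
  C–C: 2 × 360 = 720
  C–H: 8 × 403 = 3224
  C=C: 1 × 595 = 595
  F–F: 1 × 150 = 150
  Σ(broken) = 4689 kJ
Bonds formed (products):
  C–C: 3 × 360 = 1080
  C–F: 2 × 498 = 996
  C–H: 8 × 403 = 3224
  Σ(formed) = 5300 kJ
ΔH = Σ(broken) − Σ(formed) = 4689 − 5300 = −611 kJ
For 5× the reaction as written: 5 × (−611) = −3055 kJ

ΔH = −3055 kJ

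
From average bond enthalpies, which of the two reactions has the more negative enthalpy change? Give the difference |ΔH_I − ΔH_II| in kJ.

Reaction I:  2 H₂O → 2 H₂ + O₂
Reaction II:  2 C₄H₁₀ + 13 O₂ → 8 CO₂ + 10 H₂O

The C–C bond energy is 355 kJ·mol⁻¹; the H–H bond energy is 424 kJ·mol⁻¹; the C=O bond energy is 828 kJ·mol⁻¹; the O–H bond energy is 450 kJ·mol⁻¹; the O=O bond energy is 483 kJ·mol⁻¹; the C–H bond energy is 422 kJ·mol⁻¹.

Reaction I:
  Bonds broken (reactants):
    O–H: 4 × 450 = 1800
    Σ(broken) = 1800 kJ
  Bonds formed (products):
    H–H: 2 × 424 = 848
    O=O: 1 × 483 = 483
    Σ(formed) = 1331 kJ
  ΔH_I = 1800 − 1331 = +469 kJ
Reaction II:
  Bonds broken (reactants):
    C–C: 6 × 355 = 2130
    C–H: 20 × 422 = 8440
    O=O: 13 × 483 = 6279
    Σ(broken) = 16849 kJ
  Bonds formed (products):
    C=O: 16 × 828 = 13248
    O–H: 20 × 450 = 9000
    Σ(formed) = 22248 kJ
  ΔH_II = 16849 − 22248 = −5399 kJ
ΔH_I − ΔH_II = +5868 kJ, so reaction II has the more negative ΔH; |ΔH_I − ΔH_II| = 5868 kJ.

Reaction II, by 5868 kJ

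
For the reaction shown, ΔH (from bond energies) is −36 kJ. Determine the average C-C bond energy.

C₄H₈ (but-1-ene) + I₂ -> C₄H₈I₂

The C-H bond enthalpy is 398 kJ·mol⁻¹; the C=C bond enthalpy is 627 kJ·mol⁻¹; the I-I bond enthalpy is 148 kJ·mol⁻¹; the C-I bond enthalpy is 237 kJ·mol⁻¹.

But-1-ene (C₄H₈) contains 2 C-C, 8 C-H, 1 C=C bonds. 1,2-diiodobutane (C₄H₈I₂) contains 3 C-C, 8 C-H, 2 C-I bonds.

Let D be the C-C bond energy.
Σ(broken) = 2×D + 8×398 + 1×627 + 1×148 = 3959 + 2D
Σ(formed) = 3×D + 8×398 + 2×237 = 3658 + 3D
ΔH = Σ(broken) − Σ(formed) = (3959 + 2D) − (3658 + 3D) = +301 − D
Setting this equal to −36 kJ gives D = 337 kJ/mol.

D(C-C) ≈ 337 kJ/mol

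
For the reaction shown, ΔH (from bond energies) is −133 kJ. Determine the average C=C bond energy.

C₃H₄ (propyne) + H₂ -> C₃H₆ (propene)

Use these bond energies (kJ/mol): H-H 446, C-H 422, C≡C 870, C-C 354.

Let D be the C=C bond energy.
Σ(broken) = 1×870 + 1×354 + 4×422 + 1×446 = 3358
Σ(formed) = 1×354 + 6×422 + 1×D = 2886 + D
ΔH = Σ(broken) − Σ(formed) = (3358) − (2886 + D) = +472 − D
Setting this equal to −133 kJ gives D = 605 kJ/mol.

D(C=C) ≈ 605 kJ/mol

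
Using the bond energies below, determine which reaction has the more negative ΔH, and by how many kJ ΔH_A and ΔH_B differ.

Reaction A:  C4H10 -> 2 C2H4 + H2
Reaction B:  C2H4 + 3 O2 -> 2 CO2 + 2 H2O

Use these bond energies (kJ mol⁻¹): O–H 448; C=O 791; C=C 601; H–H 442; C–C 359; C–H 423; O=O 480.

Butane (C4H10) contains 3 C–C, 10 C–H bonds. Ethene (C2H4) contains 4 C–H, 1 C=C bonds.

Reaction A:
  Bonds broken (reactants):
    C–C: 3 × 359 = 1077
    C–H: 10 × 423 = 4230
    Σ(broken) = 5307 kJ
  Bonds formed (products):
    C–H: 8 × 423 = 3384
    C=C: 2 × 601 = 1202
    H–H: 1 × 442 = 442
    Σ(formed) = 5028 kJ
  ΔH_A = 5307 − 5028 = +279 kJ
Reaction B:
  Bonds broken (reactants):
    C–H: 4 × 423 = 1692
    C=C: 1 × 601 = 601
    O=O: 3 × 480 = 1440
    Σ(broken) = 3733 kJ
  Bonds formed (products):
    C=O: 4 × 791 = 3164
    O–H: 4 × 448 = 1792
    Σ(formed) = 4956 kJ
  ΔH_B = 3733 − 4956 = −1223 kJ
ΔH_A − ΔH_B = +1502 kJ, so reaction B has the more negative ΔH; |ΔH_A − ΔH_B| = 1502 kJ.

Reaction B, by 1502 kJ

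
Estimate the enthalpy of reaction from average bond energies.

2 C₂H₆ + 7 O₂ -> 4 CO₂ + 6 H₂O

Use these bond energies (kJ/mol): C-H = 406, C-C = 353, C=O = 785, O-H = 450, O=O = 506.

ΔH ≈ −2560 kJ

Bonds broken (reactants):
  C-C: 2 × 353 = 706
  C-H: 12 × 406 = 4872
  O=O: 7 × 506 = 3542
  Σ(broken) = 9120 kJ
Bonds formed (products):
  C=O: 8 × 785 = 6280
  O-H: 12 × 450 = 5400
  Σ(formed) = 11680 kJ
ΔH = Σ(broken) − Σ(formed) = 9120 − 11680 = −2560 kJ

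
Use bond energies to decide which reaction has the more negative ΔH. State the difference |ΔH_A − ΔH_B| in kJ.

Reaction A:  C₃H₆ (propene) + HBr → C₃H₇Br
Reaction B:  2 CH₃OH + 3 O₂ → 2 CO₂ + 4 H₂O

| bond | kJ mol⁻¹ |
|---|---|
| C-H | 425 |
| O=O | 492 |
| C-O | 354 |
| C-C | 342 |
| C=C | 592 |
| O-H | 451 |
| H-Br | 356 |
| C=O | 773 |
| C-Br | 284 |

Reaction A:
  Bonds broken (reactants):
    C-C: 1 × 342 = 342
    C-H: 6 × 425 = 2550
    C=C: 1 × 592 = 592
    H-Br: 1 × 356 = 356
    Σ(broken) = 3840 kJ
  Bonds formed (products):
    C-Br: 1 × 284 = 284
    C-C: 2 × 342 = 684
    C-H: 7 × 425 = 2975
    Σ(formed) = 3943 kJ
  ΔH_A = 3840 − 3943 = −103 kJ
Reaction B:
  Bonds broken (reactants):
    C-H: 6 × 425 = 2550
    C-O: 2 × 354 = 708
    O-H: 2 × 451 = 902
    O=O: 3 × 492 = 1476
    Σ(broken) = 5636 kJ
  Bonds formed (products):
    C=O: 4 × 773 = 3092
    O-H: 8 × 451 = 3608
    Σ(formed) = 6700 kJ
  ΔH_B = 5636 − 6700 = −1064 kJ
ΔH_A − ΔH_B = +961 kJ, so reaction B has the more negative ΔH; |ΔH_A − ΔH_B| = 961 kJ.

Reaction B, by 961 kJ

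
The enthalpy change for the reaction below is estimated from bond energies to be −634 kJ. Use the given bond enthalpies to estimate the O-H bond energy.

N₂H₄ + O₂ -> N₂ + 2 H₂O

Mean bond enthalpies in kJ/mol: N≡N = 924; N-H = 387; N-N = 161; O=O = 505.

Let D be the O-H bond energy.
Σ(broken) = 4×387 + 1×161 + 1×505 = 2214
Σ(formed) = 1×924 + 4×D = 924 + 4D
ΔH = Σ(broken) − Σ(formed) = (2214) − (924 + 4D) = +1290 − 4D
Setting this equal to −634 kJ gives 4D = 1924, so D = 481 kJ/mol.

D(O-H) ≈ 481 kJ/mol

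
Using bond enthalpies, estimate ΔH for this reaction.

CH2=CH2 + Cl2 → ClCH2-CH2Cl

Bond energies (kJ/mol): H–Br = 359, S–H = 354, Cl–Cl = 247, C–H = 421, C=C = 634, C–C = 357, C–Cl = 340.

ΔH ≈ −156 kJ

Bonds broken (reactants):
  C–H: 4 × 421 = 1684
  C=C: 1 × 634 = 634
  Cl–Cl: 1 × 247 = 247
  Σ(broken) = 2565 kJ
Bonds formed (products):
  C–C: 1 × 357 = 357
  C–Cl: 2 × 340 = 680
  C–H: 4 × 421 = 1684
  Σ(formed) = 2721 kJ
ΔH = Σ(broken) − Σ(formed) = 2565 − 2721 = −156 kJ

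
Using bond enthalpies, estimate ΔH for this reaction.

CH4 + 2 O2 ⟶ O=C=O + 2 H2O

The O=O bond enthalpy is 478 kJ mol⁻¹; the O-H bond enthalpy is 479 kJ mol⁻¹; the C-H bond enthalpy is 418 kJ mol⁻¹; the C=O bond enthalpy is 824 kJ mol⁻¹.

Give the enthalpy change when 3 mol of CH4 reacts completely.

ΔH = −2808 kJ

Bonds broken (reactants):
  C-H: 4 × 418 = 1672
  O=O: 2 × 478 = 956
  Σ(broken) = 2628 kJ
Bonds formed (products):
  C=O: 2 × 824 = 1648
  O-H: 4 × 479 = 1916
  Σ(formed) = 3564 kJ
ΔH = Σ(broken) − Σ(formed) = 2628 − 3564 = −936 kJ
For 3× the reaction as written: 3 × (−936) = −2808 kJ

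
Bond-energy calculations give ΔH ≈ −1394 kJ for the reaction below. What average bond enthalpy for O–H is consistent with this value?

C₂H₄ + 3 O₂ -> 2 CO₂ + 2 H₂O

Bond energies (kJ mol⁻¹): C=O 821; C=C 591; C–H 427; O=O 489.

Let D be the O–H bond energy.
Σ(broken) = 4×427 + 1×591 + 3×489 = 3766
Σ(formed) = 4×821 + 4×D = 3284 + 4D
ΔH = Σ(broken) − Σ(formed) = (3766) − (3284 + 4D) = +482 − 4D
Setting this equal to −1394 kJ gives 4D = 1876, so D = 469 kJ/mol.

D(O–H) ≈ 469 kJ/mol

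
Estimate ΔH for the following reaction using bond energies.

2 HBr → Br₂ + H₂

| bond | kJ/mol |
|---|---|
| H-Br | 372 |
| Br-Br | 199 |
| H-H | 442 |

Bonds broken (reactants):
  H-Br: 2 × 372 = 744
  Σ(broken) = 744 kJ
Bonds formed (products):
  Br-Br: 1 × 199 = 199
  H-H: 1 × 442 = 442
  Σ(formed) = 641 kJ
ΔH = Σ(broken) − Σ(formed) = 744 − 641 = +103 kJ

ΔH ≈ +103 kJ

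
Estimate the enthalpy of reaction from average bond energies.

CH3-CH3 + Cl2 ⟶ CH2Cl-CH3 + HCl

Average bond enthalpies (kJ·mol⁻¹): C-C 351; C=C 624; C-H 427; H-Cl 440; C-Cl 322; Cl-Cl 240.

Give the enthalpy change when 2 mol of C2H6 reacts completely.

Bonds broken (reactants):
  C-C: 1 × 351 = 351
  C-H: 6 × 427 = 2562
  Cl-Cl: 1 × 240 = 240
  Σ(broken) = 3153 kJ
Bonds formed (products):
  C-C: 1 × 351 = 351
  C-Cl: 1 × 322 = 322
  C-H: 5 × 427 = 2135
  H-Cl: 1 × 440 = 440
  Σ(formed) = 3248 kJ
ΔH = Σ(broken) − Σ(formed) = 3153 − 3248 = −95 kJ
For 2× the reaction as written: 2 × (−95) = −190 kJ

ΔH = −190 kJ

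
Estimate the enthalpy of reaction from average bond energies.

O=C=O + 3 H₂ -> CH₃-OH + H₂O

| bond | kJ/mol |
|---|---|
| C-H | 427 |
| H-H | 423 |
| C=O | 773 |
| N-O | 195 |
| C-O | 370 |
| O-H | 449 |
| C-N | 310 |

Bonds broken (reactants):
  C=O: 2 × 773 = 1546
  H-H: 3 × 423 = 1269
  Σ(broken) = 2815 kJ
Bonds formed (products):
  C-H: 3 × 427 = 1281
  C-O: 1 × 370 = 370
  O-H: 3 × 449 = 1347
  Σ(formed) = 2998 kJ
ΔH = Σ(broken) − Σ(formed) = 2815 − 2998 = −183 kJ

ΔH ≈ −183 kJ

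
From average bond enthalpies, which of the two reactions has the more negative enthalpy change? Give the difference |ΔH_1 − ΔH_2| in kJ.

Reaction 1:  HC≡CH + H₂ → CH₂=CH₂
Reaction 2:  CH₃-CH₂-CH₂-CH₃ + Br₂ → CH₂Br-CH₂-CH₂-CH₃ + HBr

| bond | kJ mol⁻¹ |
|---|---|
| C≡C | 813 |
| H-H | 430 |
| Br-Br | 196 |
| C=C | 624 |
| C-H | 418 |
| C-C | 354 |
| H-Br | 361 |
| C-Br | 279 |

Reaction 1:
  Bonds broken (reactants):
    C≡C: 1 × 813 = 813
    C-H: 2 × 418 = 836
    H-H: 1 × 430 = 430
    Σ(broken) = 2079 kJ
  Bonds formed (products):
    C-H: 4 × 418 = 1672
    C=C: 1 × 624 = 624
    Σ(formed) = 2296 kJ
  ΔH_1 = 2079 − 2296 = −217 kJ
Reaction 2:
  Bonds broken (reactants):
    Br-Br: 1 × 196 = 196
    C-C: 3 × 354 = 1062
    C-H: 10 × 418 = 4180
    Σ(broken) = 5438 kJ
  Bonds formed (products):
    C-Br: 1 × 279 = 279
    C-C: 3 × 354 = 1062
    C-H: 9 × 418 = 3762
    H-Br: 1 × 361 = 361
    Σ(formed) = 5464 kJ
  ΔH_2 = 5438 − 5464 = −26 kJ
ΔH_1 − ΔH_2 = −191 kJ, so reaction 1 has the more negative ΔH; |ΔH_1 − ΔH_2| = 191 kJ.

Reaction 1, by 191 kJ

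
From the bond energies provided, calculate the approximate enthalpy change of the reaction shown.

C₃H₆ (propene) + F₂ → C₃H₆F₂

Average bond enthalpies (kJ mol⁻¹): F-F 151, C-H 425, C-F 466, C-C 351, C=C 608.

Bonds broken (reactants):
  C-C: 1 × 351 = 351
  C-H: 6 × 425 = 2550
  C=C: 1 × 608 = 608
  F-F: 1 × 151 = 151
  Σ(broken) = 3660 kJ
Bonds formed (products):
  C-C: 2 × 351 = 702
  C-F: 2 × 466 = 932
  C-H: 6 × 425 = 2550
  Σ(formed) = 4184 kJ
ΔH = Σ(broken) − Σ(formed) = 3660 − 4184 = −524 kJ

ΔH ≈ −524 kJ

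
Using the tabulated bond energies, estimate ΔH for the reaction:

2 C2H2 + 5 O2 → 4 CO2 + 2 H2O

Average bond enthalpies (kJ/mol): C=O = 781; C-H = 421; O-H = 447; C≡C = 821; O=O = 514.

ΔH ≈ −2140 kJ

Bonds broken (reactants):
  C≡C: 2 × 821 = 1642
  C-H: 4 × 421 = 1684
  O=O: 5 × 514 = 2570
  Σ(broken) = 5896 kJ
Bonds formed (products):
  C=O: 8 × 781 = 6248
  O-H: 4 × 447 = 1788
  Σ(formed) = 8036 kJ
ΔH = Σ(broken) − Σ(formed) = 5896 − 8036 = −2140 kJ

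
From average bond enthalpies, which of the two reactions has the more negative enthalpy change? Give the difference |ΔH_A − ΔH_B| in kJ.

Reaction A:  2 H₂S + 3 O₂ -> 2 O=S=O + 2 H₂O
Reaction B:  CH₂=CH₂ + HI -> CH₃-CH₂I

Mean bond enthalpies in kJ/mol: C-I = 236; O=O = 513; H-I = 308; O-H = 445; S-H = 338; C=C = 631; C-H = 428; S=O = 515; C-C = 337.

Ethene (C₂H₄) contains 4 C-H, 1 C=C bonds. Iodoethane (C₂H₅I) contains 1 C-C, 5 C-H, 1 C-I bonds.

Reaction A, by 887 kJ

Reaction A:
  Bonds broken (reactants):
    O=O: 3 × 513 = 1539
    S-H: 4 × 338 = 1352
    Σ(broken) = 2891 kJ
  Bonds formed (products):
    O-H: 4 × 445 = 1780
    S=O: 4 × 515 = 2060
    Σ(formed) = 3840 kJ
  ΔH_A = 2891 − 3840 = −949 kJ
Reaction B:
  Bonds broken (reactants):
    C-H: 4 × 428 = 1712
    C=C: 1 × 631 = 631
    H-I: 1 × 308 = 308
    Σ(broken) = 2651 kJ
  Bonds formed (products):
    C-C: 1 × 337 = 337
    C-H: 5 × 428 = 2140
    C-I: 1 × 236 = 236
    Σ(formed) = 2713 kJ
  ΔH_B = 2651 − 2713 = −62 kJ
ΔH_A − ΔH_B = −887 kJ, so reaction A has the more negative ΔH; |ΔH_A − ΔH_B| = 887 kJ.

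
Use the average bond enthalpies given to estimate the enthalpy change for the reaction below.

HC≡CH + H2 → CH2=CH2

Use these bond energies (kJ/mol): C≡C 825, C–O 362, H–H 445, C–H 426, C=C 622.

Bonds broken (reactants):
  C≡C: 1 × 825 = 825
  C–H: 2 × 426 = 852
  H–H: 1 × 445 = 445
  Σ(broken) = 2122 kJ
Bonds formed (products):
  C–H: 4 × 426 = 1704
  C=C: 1 × 622 = 622
  Σ(formed) = 2326 kJ
ΔH = Σ(broken) − Σ(formed) = 2122 − 2326 = −204 kJ

ΔH ≈ −204 kJ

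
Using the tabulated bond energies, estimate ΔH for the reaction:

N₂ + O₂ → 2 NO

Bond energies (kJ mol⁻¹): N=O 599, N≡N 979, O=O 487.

ΔH ≈ +268 kJ

Bonds broken (reactants):
  N≡N: 1 × 979 = 979
  O=O: 1 × 487 = 487
  Σ(broken) = 1466 kJ
Bonds formed (products):
  N=O: 2 × 599 = 1198
  Σ(formed) = 1198 kJ
ΔH = Σ(broken) − Σ(formed) = 1466 − 1198 = +268 kJ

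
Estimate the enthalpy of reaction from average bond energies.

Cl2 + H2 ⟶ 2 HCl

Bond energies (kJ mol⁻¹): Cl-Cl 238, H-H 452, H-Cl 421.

Bonds broken (reactants):
  Cl-Cl: 1 × 238 = 238
  H-H: 1 × 452 = 452
  Σ(broken) = 690 kJ
Bonds formed (products):
  H-Cl: 2 × 421 = 842
  Σ(formed) = 842 kJ
ΔH = Σ(broken) − Σ(formed) = 690 − 842 = −152 kJ

ΔH ≈ −152 kJ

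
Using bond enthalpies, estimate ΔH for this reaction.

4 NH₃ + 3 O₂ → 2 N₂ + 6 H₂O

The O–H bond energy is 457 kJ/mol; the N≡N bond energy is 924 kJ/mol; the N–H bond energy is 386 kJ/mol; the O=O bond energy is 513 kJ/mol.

Bonds broken (reactants):
  N–H: 12 × 386 = 4632
  O=O: 3 × 513 = 1539
  Σ(broken) = 6171 kJ
Bonds formed (products):
  N≡N: 2 × 924 = 1848
  O–H: 12 × 457 = 5484
  Σ(formed) = 7332 kJ
ΔH = Σ(broken) − Σ(formed) = 6171 − 7332 = −1161 kJ

ΔH ≈ −1161 kJ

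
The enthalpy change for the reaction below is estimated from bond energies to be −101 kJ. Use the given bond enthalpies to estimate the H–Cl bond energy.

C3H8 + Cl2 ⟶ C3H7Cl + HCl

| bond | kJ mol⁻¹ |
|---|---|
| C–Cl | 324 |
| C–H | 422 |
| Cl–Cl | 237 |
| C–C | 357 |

Let D be the H–Cl bond energy.
Σ(broken) = 2×357 + 8×422 + 1×237 = 4327
Σ(formed) = 2×357 + 1×324 + 7×422 + 1×D = 3992 + D
ΔH = Σ(broken) − Σ(formed) = (4327) − (3992 + D) = +335 − D
Setting this equal to −101 kJ gives D = 436 kJ/mol.

D(H–Cl) ≈ 436 kJ/mol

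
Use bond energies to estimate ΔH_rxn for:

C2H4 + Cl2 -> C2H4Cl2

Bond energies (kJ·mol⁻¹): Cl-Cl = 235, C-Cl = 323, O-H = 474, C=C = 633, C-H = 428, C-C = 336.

Bonds broken (reactants):
  C-H: 4 × 428 = 1712
  C=C: 1 × 633 = 633
  Cl-Cl: 1 × 235 = 235
  Σ(broken) = 2580 kJ
Bonds formed (products):
  C-C: 1 × 336 = 336
  C-Cl: 2 × 323 = 646
  C-H: 4 × 428 = 1712
  Σ(formed) = 2694 kJ
ΔH = Σ(broken) − Σ(formed) = 2580 − 2694 = −114 kJ

ΔH ≈ −114 kJ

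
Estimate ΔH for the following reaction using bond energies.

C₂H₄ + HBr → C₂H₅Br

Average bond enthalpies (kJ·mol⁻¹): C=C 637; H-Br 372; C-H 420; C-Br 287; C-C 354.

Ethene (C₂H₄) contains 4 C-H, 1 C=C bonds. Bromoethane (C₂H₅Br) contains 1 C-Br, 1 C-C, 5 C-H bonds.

ΔH ≈ −52 kJ

Bonds broken (reactants):
  C-H: 4 × 420 = 1680
  C=C: 1 × 637 = 637
  H-Br: 1 × 372 = 372
  Σ(broken) = 2689 kJ
Bonds formed (products):
  C-Br: 1 × 287 = 287
  C-C: 1 × 354 = 354
  C-H: 5 × 420 = 2100
  Σ(formed) = 2741 kJ
ΔH = Σ(broken) − Σ(formed) = 2689 − 2741 = −52 kJ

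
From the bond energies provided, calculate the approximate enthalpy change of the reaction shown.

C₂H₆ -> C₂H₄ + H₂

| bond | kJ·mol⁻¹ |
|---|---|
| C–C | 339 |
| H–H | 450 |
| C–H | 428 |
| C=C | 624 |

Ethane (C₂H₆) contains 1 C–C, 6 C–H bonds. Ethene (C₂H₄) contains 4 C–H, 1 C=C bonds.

ΔH ≈ +121 kJ

Bonds broken (reactants):
  C–C: 1 × 339 = 339
  C–H: 6 × 428 = 2568
  Σ(broken) = 2907 kJ
Bonds formed (products):
  C–H: 4 × 428 = 1712
  C=C: 1 × 624 = 624
  H–H: 1 × 450 = 450
  Σ(formed) = 2786 kJ
ΔH = Σ(broken) − Σ(formed) = 2907 − 2786 = +121 kJ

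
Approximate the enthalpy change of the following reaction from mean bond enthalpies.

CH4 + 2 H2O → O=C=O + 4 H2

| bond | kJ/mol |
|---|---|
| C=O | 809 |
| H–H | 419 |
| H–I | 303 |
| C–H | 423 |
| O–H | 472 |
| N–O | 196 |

Bonds broken (reactants):
  C–H: 4 × 423 = 1692
  O–H: 4 × 472 = 1888
  Σ(broken) = 3580 kJ
Bonds formed (products):
  C=O: 2 × 809 = 1618
  H–H: 4 × 419 = 1676
  Σ(formed) = 3294 kJ
ΔH = Σ(broken) − Σ(formed) = 3580 − 3294 = +286 kJ

ΔH ≈ +286 kJ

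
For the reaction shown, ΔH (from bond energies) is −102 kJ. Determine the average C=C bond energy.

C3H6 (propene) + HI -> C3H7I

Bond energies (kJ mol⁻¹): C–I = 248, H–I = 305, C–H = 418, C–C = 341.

Let D be the C=C bond energy.
Σ(broken) = 1×341 + 6×418 + 1×D + 1×305 = 3154 + D
Σ(formed) = 2×341 + 7×418 + 1×248 = 3856
ΔH = Σ(broken) − Σ(formed) = (3154 + D) − (3856) = −702 + D
Setting this equal to −102 kJ gives D = 600 kJ/mol.

D(C=C) ≈ 600 kJ/mol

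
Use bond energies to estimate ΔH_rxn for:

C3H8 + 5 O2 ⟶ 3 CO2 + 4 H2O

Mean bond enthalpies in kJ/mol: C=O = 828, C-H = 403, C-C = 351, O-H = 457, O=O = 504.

Bonds broken (reactants):
  C-C: 2 × 351 = 702
  C-H: 8 × 403 = 3224
  O=O: 5 × 504 = 2520
  Σ(broken) = 6446 kJ
Bonds formed (products):
  C=O: 6 × 828 = 4968
  O-H: 8 × 457 = 3656
  Σ(formed) = 8624 kJ
ΔH = Σ(broken) − Σ(formed) = 6446 − 8624 = −2178 kJ

ΔH ≈ −2178 kJ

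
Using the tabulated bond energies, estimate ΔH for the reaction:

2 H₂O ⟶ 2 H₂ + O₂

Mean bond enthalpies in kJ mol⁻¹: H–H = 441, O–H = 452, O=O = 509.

ΔH ≈ +417 kJ

Bonds broken (reactants):
  O–H: 4 × 452 = 1808
  Σ(broken) = 1808 kJ
Bonds formed (products):
  H–H: 2 × 441 = 882
  O=O: 1 × 509 = 509
  Σ(formed) = 1391 kJ
ΔH = Σ(broken) − Σ(formed) = 1808 − 1391 = +417 kJ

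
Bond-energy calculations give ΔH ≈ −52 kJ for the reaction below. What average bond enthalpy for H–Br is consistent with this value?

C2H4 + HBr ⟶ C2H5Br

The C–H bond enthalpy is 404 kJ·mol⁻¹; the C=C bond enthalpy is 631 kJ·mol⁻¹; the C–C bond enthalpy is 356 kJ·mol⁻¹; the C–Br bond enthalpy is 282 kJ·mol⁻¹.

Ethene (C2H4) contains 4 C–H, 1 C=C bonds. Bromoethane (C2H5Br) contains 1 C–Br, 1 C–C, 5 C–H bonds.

D(H–Br) ≈ 359 kJ/mol

Let D be the H–Br bond energy.
Σ(broken) = 4×404 + 1×631 + 1×D = 2247 + D
Σ(formed) = 1×282 + 1×356 + 5×404 = 2658
ΔH = Σ(broken) − Σ(formed) = (2247 + D) − (2658) = −411 + D
Setting this equal to −52 kJ gives D = 359 kJ/mol.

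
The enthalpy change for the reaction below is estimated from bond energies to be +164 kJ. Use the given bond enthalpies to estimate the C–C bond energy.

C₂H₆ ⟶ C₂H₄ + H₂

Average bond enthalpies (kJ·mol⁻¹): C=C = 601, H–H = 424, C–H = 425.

Let D be the C–C bond energy.
Σ(broken) = 1×D + 6×425 = 2550 + D
Σ(formed) = 4×425 + 1×601 + 1×424 = 2725
ΔH = Σ(broken) − Σ(formed) = (2550 + D) − (2725) = −175 + D
Setting this equal to +164 kJ gives D = 339 kJ/mol.

D(C–C) ≈ 339 kJ/mol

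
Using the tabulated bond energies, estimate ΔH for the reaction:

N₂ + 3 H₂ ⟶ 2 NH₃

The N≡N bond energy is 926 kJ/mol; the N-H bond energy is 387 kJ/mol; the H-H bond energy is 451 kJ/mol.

Bonds broken (reactants):
  H-H: 3 × 451 = 1353
  N≡N: 1 × 926 = 926
  Σ(broken) = 2279 kJ
Bonds formed (products):
  N-H: 6 × 387 = 2322
  Σ(formed) = 2322 kJ
ΔH = Σ(broken) − Σ(formed) = 2279 − 2322 = −43 kJ

ΔH ≈ −43 kJ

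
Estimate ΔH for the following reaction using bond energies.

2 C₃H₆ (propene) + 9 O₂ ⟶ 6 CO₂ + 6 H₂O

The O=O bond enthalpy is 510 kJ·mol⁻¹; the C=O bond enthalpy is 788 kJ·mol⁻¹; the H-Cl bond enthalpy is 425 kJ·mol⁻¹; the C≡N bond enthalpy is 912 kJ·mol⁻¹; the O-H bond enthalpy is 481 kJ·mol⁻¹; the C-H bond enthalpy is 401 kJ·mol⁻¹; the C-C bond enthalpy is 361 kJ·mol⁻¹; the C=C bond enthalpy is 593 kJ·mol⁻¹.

Bonds broken (reactants):
  C-C: 2 × 361 = 722
  C-H: 12 × 401 = 4812
  C=C: 2 × 593 = 1186
  O=O: 9 × 510 = 4590
  Σ(broken) = 11310 kJ
Bonds formed (products):
  C=O: 12 × 788 = 9456
  O-H: 12 × 481 = 5772
  Σ(formed) = 15228 kJ
ΔH = Σ(broken) − Σ(formed) = 11310 − 15228 = −3918 kJ

ΔH ≈ −3918 kJ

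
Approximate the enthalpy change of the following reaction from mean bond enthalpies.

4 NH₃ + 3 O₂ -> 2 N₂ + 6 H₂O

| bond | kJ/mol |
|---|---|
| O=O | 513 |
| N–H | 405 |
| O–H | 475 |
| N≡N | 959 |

ΔH ≈ −1219 kJ

Bonds broken (reactants):
  N–H: 12 × 405 = 4860
  O=O: 3 × 513 = 1539
  Σ(broken) = 6399 kJ
Bonds formed (products):
  N≡N: 2 × 959 = 1918
  O–H: 12 × 475 = 5700
  Σ(formed) = 7618 kJ
ΔH = Σ(broken) − Σ(formed) = 6399 − 7618 = −1219 kJ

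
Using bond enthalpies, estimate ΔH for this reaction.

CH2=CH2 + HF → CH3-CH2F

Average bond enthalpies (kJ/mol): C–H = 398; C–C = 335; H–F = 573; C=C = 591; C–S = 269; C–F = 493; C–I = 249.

ΔH ≈ −62 kJ

Bonds broken (reactants):
  C–H: 4 × 398 = 1592
  C=C: 1 × 591 = 591
  H–F: 1 × 573 = 573
  Σ(broken) = 2756 kJ
Bonds formed (products):
  C–C: 1 × 335 = 335
  C–F: 1 × 493 = 493
  C–H: 5 × 398 = 1990
  Σ(formed) = 2818 kJ
ΔH = Σ(broken) − Σ(formed) = 2756 − 2818 = −62 kJ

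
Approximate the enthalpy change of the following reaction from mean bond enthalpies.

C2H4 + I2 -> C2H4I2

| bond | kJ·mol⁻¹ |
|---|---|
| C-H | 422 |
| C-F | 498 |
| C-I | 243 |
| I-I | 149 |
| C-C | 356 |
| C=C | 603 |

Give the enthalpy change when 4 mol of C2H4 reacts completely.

ΔH = −360 kJ

Bonds broken (reactants):
  C-H: 4 × 422 = 1688
  C=C: 1 × 603 = 603
  I-I: 1 × 149 = 149
  Σ(broken) = 2440 kJ
Bonds formed (products):
  C-C: 1 × 356 = 356
  C-H: 4 × 422 = 1688
  C-I: 2 × 243 = 486
  Σ(formed) = 2530 kJ
ΔH = Σ(broken) − Σ(formed) = 2440 − 2530 = −90 kJ
For 4× the reaction as written: 4 × (−90) = −360 kJ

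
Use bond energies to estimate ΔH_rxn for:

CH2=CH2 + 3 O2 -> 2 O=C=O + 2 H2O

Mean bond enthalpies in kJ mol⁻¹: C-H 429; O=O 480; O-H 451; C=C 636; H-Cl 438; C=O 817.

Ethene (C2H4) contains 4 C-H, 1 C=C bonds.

ΔH ≈ −1280 kJ

Bonds broken (reactants):
  C-H: 4 × 429 = 1716
  C=C: 1 × 636 = 636
  O=O: 3 × 480 = 1440
  Σ(broken) = 3792 kJ
Bonds formed (products):
  C=O: 4 × 817 = 3268
  O-H: 4 × 451 = 1804
  Σ(formed) = 5072 kJ
ΔH = Σ(broken) − Σ(formed) = 3792 − 5072 = −1280 kJ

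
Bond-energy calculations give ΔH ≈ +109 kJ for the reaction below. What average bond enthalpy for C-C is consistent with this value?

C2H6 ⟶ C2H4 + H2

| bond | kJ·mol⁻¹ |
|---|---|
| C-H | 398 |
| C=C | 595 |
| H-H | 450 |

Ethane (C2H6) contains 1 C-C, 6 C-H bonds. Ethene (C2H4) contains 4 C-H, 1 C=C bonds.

Let D be the C-C bond energy.
Σ(broken) = 1×D + 6×398 = 2388 + D
Σ(formed) = 4×398 + 1×595 + 1×450 = 2637
ΔH = Σ(broken) − Σ(formed) = (2388 + D) − (2637) = −249 + D
Setting this equal to +109 kJ gives D = 358 kJ/mol.

D(C-C) ≈ 358 kJ/mol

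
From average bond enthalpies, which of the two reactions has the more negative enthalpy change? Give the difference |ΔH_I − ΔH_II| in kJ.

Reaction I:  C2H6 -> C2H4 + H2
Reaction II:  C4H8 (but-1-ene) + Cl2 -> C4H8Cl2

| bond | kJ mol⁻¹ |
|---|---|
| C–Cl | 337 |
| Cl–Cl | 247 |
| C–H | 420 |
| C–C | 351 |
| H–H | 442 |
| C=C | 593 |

Reaction I:
  Bonds broken (reactants):
    C–C: 1 × 351 = 351
    C–H: 6 × 420 = 2520
    Σ(broken) = 2871 kJ
  Bonds formed (products):
    C–H: 4 × 420 = 1680
    C=C: 1 × 593 = 593
    H–H: 1 × 442 = 442
    Σ(formed) = 2715 kJ
  ΔH_I = 2871 − 2715 = +156 kJ
Reaction II:
  Bonds broken (reactants):
    C–C: 2 × 351 = 702
    C–H: 8 × 420 = 3360
    C=C: 1 × 593 = 593
    Cl–Cl: 1 × 247 = 247
    Σ(broken) = 4902 kJ
  Bonds formed (products):
    C–C: 3 × 351 = 1053
    C–Cl: 2 × 337 = 674
    C–H: 8 × 420 = 3360
    Σ(formed) = 5087 kJ
  ΔH_II = 4902 − 5087 = −185 kJ
ΔH_I − ΔH_II = +341 kJ, so reaction II has the more negative ΔH; |ΔH_I − ΔH_II| = 341 kJ.

Reaction II, by 341 kJ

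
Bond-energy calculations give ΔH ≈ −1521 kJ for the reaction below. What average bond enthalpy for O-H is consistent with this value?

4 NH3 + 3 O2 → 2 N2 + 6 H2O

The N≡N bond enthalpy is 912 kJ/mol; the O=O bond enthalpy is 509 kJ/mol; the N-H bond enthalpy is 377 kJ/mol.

Let D be the O-H bond energy.
Σ(broken) = 12×377 + 3×509 = 6051
Σ(formed) = 2×912 + 12×D = 1824 + 12D
ΔH = Σ(broken) − Σ(formed) = (6051) − (1824 + 12D) = +4227 − 12D
Setting this equal to −1521 kJ gives 12D = 5748, so D = 479 kJ/mol.

D(O-H) ≈ 479 kJ/mol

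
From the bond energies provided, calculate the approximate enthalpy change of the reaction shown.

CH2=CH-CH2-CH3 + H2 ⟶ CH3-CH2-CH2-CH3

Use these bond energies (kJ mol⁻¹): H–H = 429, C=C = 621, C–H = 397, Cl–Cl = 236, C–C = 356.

Bonds broken (reactants):
  C–C: 2 × 356 = 712
  C–H: 8 × 397 = 3176
  C=C: 1 × 621 = 621
  H–H: 1 × 429 = 429
  Σ(broken) = 4938 kJ
Bonds formed (products):
  C–C: 3 × 356 = 1068
  C–H: 10 × 397 = 3970
  Σ(formed) = 5038 kJ
ΔH = Σ(broken) − Σ(formed) = 4938 − 5038 = −100 kJ

ΔH ≈ −100 kJ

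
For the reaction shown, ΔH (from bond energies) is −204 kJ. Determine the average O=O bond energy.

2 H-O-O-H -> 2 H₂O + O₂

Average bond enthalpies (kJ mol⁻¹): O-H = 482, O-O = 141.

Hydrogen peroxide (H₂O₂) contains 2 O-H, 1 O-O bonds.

D(O=O) ≈ 486 kJ/mol

Let D be the O=O bond energy.
Σ(broken) = 4×482 + 2×141 = 2210
Σ(formed) = 4×482 + 1×D = 1928 + D
ΔH = Σ(broken) − Σ(formed) = (2210) − (1928 + D) = +282 − D
Setting this equal to −204 kJ gives D = 486 kJ/mol.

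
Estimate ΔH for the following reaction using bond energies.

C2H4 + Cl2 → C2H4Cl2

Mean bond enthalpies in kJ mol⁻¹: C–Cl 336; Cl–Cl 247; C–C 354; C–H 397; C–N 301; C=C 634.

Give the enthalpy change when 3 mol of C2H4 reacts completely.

Bonds broken (reactants):
  C–H: 4 × 397 = 1588
  C=C: 1 × 634 = 634
  Cl–Cl: 1 × 247 = 247
  Σ(broken) = 2469 kJ
Bonds formed (products):
  C–C: 1 × 354 = 354
  C–Cl: 2 × 336 = 672
  C–H: 4 × 397 = 1588
  Σ(formed) = 2614 kJ
ΔH = Σ(broken) − Σ(formed) = 2469 − 2614 = −145 kJ
For 3× the reaction as written: 3 × (−145) = −435 kJ

ΔH = −435 kJ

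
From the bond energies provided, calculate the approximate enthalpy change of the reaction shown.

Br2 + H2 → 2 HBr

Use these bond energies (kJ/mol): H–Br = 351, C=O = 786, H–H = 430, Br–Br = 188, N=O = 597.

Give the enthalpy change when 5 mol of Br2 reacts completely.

Bonds broken (reactants):
  Br–Br: 1 × 188 = 188
  H–H: 1 × 430 = 430
  Σ(broken) = 618 kJ
Bonds formed (products):
  H–Br: 2 × 351 = 702
  Σ(formed) = 702 kJ
ΔH = Σ(broken) − Σ(formed) = 618 − 702 = −84 kJ
For 5× the reaction as written: 5 × (−84) = −420 kJ

ΔH = −420 kJ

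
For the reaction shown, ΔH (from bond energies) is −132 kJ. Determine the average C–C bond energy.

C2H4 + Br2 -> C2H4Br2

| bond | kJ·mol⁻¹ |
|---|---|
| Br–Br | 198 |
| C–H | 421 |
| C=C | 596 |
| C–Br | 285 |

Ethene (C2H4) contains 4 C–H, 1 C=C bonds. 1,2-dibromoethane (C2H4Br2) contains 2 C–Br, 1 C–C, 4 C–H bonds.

Let D be the C–C bond energy.
Σ(broken) = 1×198 + 4×421 + 1×596 = 2478
Σ(formed) = 2×285 + 1×D + 4×421 = 2254 + D
ΔH = Σ(broken) − Σ(formed) = (2478) − (2254 + D) = +224 − D
Setting this equal to −132 kJ gives D = 356 kJ/mol.

D(C–C) ≈ 356 kJ/mol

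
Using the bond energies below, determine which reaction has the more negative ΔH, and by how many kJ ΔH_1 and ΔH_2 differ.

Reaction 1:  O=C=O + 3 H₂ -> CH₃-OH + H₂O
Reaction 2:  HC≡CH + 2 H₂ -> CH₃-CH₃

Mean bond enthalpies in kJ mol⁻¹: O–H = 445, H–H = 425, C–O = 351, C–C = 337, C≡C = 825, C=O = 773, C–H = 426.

Reaction 1:
  Bonds broken (reactants):
    C=O: 2 × 773 = 1546
    H–H: 3 × 425 = 1275
    Σ(broken) = 2821 kJ
  Bonds formed (products):
    C–H: 3 × 426 = 1278
    C–O: 1 × 351 = 351
    O–H: 3 × 445 = 1335
    Σ(formed) = 2964 kJ
  ΔH_1 = 2821 − 2964 = −143 kJ
Reaction 2:
  Bonds broken (reactants):
    C≡C: 1 × 825 = 825
    C–H: 2 × 426 = 852
    H–H: 2 × 425 = 850
    Σ(broken) = 2527 kJ
  Bonds formed (products):
    C–C: 1 × 337 = 337
    C–H: 6 × 426 = 2556
    Σ(formed) = 2893 kJ
  ΔH_2 = 2527 − 2893 = −366 kJ
ΔH_1 − ΔH_2 = +223 kJ, so reaction 2 has the more negative ΔH; |ΔH_1 − ΔH_2| = 223 kJ.

Reaction 2, by 223 kJ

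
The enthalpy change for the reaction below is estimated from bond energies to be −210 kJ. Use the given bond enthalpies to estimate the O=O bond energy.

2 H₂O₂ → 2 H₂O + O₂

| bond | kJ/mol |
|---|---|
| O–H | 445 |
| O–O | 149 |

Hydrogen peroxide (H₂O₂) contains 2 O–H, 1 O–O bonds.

Let D be the O=O bond energy.
Σ(broken) = 4×445 + 2×149 = 2078
Σ(formed) = 4×445 + 1×D = 1780 + D
ΔH = Σ(broken) − Σ(formed) = (2078) − (1780 + D) = +298 − D
Setting this equal to −210 kJ gives D = 508 kJ/mol.

D(O=O) ≈ 508 kJ/mol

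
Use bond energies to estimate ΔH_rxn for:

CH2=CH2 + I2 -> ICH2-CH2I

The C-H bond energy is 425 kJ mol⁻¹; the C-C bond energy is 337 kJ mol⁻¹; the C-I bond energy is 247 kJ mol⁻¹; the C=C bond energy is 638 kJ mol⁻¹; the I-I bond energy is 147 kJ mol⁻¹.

Bonds broken (reactants):
  C-H: 4 × 425 = 1700
  C=C: 1 × 638 = 638
  I-I: 1 × 147 = 147
  Σ(broken) = 2485 kJ
Bonds formed (products):
  C-C: 1 × 337 = 337
  C-H: 4 × 425 = 1700
  C-I: 2 × 247 = 494
  Σ(formed) = 2531 kJ
ΔH = Σ(broken) − Σ(formed) = 2485 − 2531 = −46 kJ

ΔH ≈ −46 kJ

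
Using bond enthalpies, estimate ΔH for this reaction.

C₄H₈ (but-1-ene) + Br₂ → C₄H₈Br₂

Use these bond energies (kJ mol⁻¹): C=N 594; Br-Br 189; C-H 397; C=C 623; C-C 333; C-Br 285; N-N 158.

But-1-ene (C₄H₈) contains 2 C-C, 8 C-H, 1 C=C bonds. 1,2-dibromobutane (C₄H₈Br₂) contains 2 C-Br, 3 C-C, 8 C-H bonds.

Bonds broken (reactants):
  Br-Br: 1 × 189 = 189
  C-C: 2 × 333 = 666
  C-H: 8 × 397 = 3176
  C=C: 1 × 623 = 623
  Σ(broken) = 4654 kJ
Bonds formed (products):
  C-Br: 2 × 285 = 570
  C-C: 3 × 333 = 999
  C-H: 8 × 397 = 3176
  Σ(formed) = 4745 kJ
ΔH = Σ(broken) − Σ(formed) = 4654 − 4745 = −91 kJ

ΔH ≈ −91 kJ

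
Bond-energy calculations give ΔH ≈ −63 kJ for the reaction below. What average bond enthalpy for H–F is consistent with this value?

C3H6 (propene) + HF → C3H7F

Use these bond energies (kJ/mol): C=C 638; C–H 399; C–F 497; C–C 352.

Let D be the H–F bond energy.
Σ(broken) = 1×352 + 6×399 + 1×638 + 1×D = 3384 + D
Σ(formed) = 2×352 + 1×497 + 7×399 = 3994
ΔH = Σ(broken) − Σ(formed) = (3384 + D) − (3994) = −610 + D
Setting this equal to −63 kJ gives D = 547 kJ/mol.

D(H–F) ≈ 547 kJ/mol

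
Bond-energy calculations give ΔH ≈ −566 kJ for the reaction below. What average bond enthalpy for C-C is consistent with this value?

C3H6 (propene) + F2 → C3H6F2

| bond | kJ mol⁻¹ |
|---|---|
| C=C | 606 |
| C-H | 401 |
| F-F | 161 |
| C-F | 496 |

D(C-C) ≈ 341 kJ/mol

Let D be the C-C bond energy.
Σ(broken) = 1×D + 6×401 + 1×606 + 1×161 = 3173 + D
Σ(formed) = 2×D + 2×496 + 6×401 = 3398 + 2D
ΔH = Σ(broken) − Σ(formed) = (3173 + D) − (3398 + 2D) = −225 − D
Setting this equal to −566 kJ gives D = 341 kJ/mol.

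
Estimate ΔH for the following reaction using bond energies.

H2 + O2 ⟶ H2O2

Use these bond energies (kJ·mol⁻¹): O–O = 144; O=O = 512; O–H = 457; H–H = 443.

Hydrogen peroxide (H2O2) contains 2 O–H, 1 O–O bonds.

ΔH ≈ −103 kJ

Bonds broken (reactants):
  H–H: 1 × 443 = 443
  O=O: 1 × 512 = 512
  Σ(broken) = 955 kJ
Bonds formed (products):
  O–H: 2 × 457 = 914
  O–O: 1 × 144 = 144
  Σ(formed) = 1058 kJ
ΔH = Σ(broken) − Σ(formed) = 955 − 1058 = −103 kJ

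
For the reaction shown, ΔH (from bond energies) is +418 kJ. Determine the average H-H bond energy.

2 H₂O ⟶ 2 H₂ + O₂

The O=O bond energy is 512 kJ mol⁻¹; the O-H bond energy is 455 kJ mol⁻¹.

D(H-H) ≈ 445 kJ/mol

Let D be the H-H bond energy.
Σ(broken) = 4×455 = 1820
Σ(formed) = 2×D + 1×512 = 512 + 2D
ΔH = Σ(broken) − Σ(formed) = (1820) − (512 + 2D) = +1308 − 2D
Setting this equal to +418 kJ gives 2D = 890, so D = 445 kJ/mol.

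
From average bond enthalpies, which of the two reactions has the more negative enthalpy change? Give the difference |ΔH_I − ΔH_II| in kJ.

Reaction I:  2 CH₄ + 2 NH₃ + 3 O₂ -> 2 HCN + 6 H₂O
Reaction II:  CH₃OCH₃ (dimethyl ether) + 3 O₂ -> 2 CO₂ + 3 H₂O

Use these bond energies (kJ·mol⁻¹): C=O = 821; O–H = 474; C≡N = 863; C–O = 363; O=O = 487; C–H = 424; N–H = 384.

Reaction I:
  Bonds broken (reactants):
    C–H: 8 × 424 = 3392
    N–H: 6 × 384 = 2304
    O=O: 3 × 487 = 1461
    Σ(broken) = 7157 kJ
  Bonds formed (products):
    C≡N: 2 × 863 = 1726
    C–H: 2 × 424 = 848
    O–H: 12 × 474 = 5688
    Σ(formed) = 8262 kJ
  ΔH_I = 7157 − 8262 = −1105 kJ
Reaction II:
  Bonds broken (reactants):
    C–H: 6 × 424 = 2544
    C–O: 2 × 363 = 726
    O=O: 3 × 487 = 1461
    Σ(broken) = 4731 kJ
  Bonds formed (products):
    C=O: 4 × 821 = 3284
    O–H: 6 × 474 = 2844
    Σ(formed) = 6128 kJ
  ΔH_II = 4731 − 6128 = −1397 kJ
ΔH_I − ΔH_II = +292 kJ, so reaction II has the more negative ΔH; |ΔH_I − ΔH_II| = 292 kJ.

Reaction II, by 292 kJ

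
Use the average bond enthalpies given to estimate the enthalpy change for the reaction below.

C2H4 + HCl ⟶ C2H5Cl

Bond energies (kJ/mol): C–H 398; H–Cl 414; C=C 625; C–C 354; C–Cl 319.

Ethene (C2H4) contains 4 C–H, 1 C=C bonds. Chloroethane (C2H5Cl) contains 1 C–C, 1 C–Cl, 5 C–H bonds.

Bonds broken (reactants):
  C–H: 4 × 398 = 1592
  C=C: 1 × 625 = 625
  H–Cl: 1 × 414 = 414
  Σ(broken) = 2631 kJ
Bonds formed (products):
  C–C: 1 × 354 = 354
  C–Cl: 1 × 319 = 319
  C–H: 5 × 398 = 1990
  Σ(formed) = 2663 kJ
ΔH = Σ(broken) − Σ(formed) = 2631 − 2663 = −32 kJ

ΔH ≈ −32 kJ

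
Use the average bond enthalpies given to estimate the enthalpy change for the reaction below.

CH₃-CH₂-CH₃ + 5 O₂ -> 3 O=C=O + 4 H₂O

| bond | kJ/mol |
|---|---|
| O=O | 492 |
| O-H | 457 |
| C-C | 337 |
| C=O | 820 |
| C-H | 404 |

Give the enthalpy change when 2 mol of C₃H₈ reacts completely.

ΔH = −4420 kJ

Bonds broken (reactants):
  C-C: 2 × 337 = 674
  C-H: 8 × 404 = 3232
  O=O: 5 × 492 = 2460
  Σ(broken) = 6366 kJ
Bonds formed (products):
  C=O: 6 × 820 = 4920
  O-H: 8 × 457 = 3656
  Σ(formed) = 8576 kJ
ΔH = Σ(broken) − Σ(formed) = 6366 − 8576 = −2210 kJ
For 2× the reaction as written: 2 × (−2210) = −4420 kJ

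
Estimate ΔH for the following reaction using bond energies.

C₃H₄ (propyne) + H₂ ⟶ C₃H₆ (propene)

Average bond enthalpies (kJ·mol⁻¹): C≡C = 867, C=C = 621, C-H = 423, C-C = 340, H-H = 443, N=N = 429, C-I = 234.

ΔH ≈ −157 kJ

Bonds broken (reactants):
  C≡C: 1 × 867 = 867
  C-C: 1 × 340 = 340
  C-H: 4 × 423 = 1692
  H-H: 1 × 443 = 443
  Σ(broken) = 3342 kJ
Bonds formed (products):
  C-C: 1 × 340 = 340
  C-H: 6 × 423 = 2538
  C=C: 1 × 621 = 621
  Σ(formed) = 3499 kJ
ΔH = Σ(broken) − Σ(formed) = 3342 − 3499 = −157 kJ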